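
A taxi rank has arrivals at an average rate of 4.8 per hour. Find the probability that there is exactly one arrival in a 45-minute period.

0.0984

Over the interval, μ = 4.8 × 0.75 = 3.6 (a 45-minute period = 0.75 hours).
P(N = 1) = e^(−μ) μ^1/1! = e^(−3.6) · 3.6^1/1 ≈ 0.0984.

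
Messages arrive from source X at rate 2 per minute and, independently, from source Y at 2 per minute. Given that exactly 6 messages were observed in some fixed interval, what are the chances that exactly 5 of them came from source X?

Given the total, each event is independently from source X with probability p = λ_X/(λ_X+λ_Y) = 2/4 = 0.5000.
So K ~ Binomial(6, 2/4): P(K = 5) = C(6,5) · (2/4)^5 · (2/4)^1 ≈ 0.0938.

0.0938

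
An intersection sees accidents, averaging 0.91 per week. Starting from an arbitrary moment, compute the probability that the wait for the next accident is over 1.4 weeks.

The wait for the next event is exponential with rate λ = 0.91 per week.
P(T > 1.4) = e^(−λt) = e^(−0.91 × 1.4) = e^(−1.274) ≈ 0.2797.

0.2797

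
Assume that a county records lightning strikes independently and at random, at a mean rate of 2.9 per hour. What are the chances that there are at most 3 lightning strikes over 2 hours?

0.1700

Over the interval, μ = 2.9 × 2 = 5.8 (2 hours).
P(N ≤ 3) = Σ_{j=0}^{3} e^(−μ) μ^j/j! ≈ 0.1700.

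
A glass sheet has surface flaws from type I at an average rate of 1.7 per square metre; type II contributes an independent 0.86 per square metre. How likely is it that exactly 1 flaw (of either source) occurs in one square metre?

0.1979

Independent Poisson processes superpose: combined rate λ = 1.7 + 0.86 = 2.56 per square metre.
So μ = 2.56.
P(N = 1) = e^(−2.56) · 2.56^1/1! ≈ 0.1979.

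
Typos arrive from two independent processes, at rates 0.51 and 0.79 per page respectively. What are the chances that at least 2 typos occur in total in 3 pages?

0.9008

Independent Poisson processes superpose: combined rate λ = 0.51 + 0.79 = 1.3 per page.
Over the interval, μ = 1.3 × 3 = 3.9 (3 pages).
P(N ≥ 2) = 1 − P(N ≤ 1) ≈ 0.9008.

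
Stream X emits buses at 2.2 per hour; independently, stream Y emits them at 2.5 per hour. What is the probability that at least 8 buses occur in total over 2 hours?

Independent Poisson processes superpose: combined rate λ = 2.2 + 2.5 = 4.7 per hour.
Over the interval, μ = 4.7 × 2 = 9.4 (2 hours).
P(N ≥ 8) = 1 − P(N ≤ 7) ≈ 0.7208.

0.7208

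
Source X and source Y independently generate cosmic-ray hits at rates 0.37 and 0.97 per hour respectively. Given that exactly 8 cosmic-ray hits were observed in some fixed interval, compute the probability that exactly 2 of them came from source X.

Given the total, each event is independently from source X with probability p = λ_X/(λ_X+λ_Y) = 0.37/1.34 ≈ 0.2761.
So K ~ Binomial(8, 0.37/1.34): P(K = 2) = C(8,2) · (0.37/1.34)^2 · (0.97/1.34)^6 ≈ 0.3072.

0.3072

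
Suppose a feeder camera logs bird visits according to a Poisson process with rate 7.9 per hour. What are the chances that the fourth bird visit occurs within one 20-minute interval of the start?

Over the interval, μ = 7.9 × 1/3 ≈ 2.63333 (a 20-minute interval = 1/3 hours).
The fourth arrival falls in the interval iff at least 4 events occur there: P(S_4 ≤ t) = P(N ≥ 4) = 1 − P(N ≤ 3) ≈ 0.2713.

0.2713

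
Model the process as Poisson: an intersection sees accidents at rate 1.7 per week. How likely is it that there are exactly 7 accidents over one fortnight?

Over the interval, μ = 1.7 × 2 = 3.4 (a fortnight = 2 weeks).
P(N = 7) = e^(−μ) μ^7/7! = e^(−3.4) · 3.4^7/5040 ≈ 0.0348.

0.0348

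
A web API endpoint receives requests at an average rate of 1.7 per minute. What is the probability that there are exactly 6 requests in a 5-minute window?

Over the interval, μ = 1.7 × 5 = 8.5 (a 5-minute window = 5 minutes).
P(N = 6) = e^(−μ) μ^6/6! = e^(−8.5) · 8.5^6/720 ≈ 0.1066.

0.1066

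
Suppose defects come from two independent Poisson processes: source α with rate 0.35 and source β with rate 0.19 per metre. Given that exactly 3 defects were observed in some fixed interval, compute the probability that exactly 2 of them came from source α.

Given the total, each event is independently from source α with probability p = λ_α/(λ_α+λ_β) = 0.35/0.54 ≈ 0.6481.
So K ~ Binomial(3, 0.35/0.54): P(K = 2) = C(3,2) · (0.35/0.54)^2 · (0.19/0.54)^1 ≈ 0.4434.

0.4434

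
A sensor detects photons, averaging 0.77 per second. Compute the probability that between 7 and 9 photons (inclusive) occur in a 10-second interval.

0.4017

Over the interval, μ = 0.77 × 10 = 7.7 (a 10-second interval = 10 seconds).
P(7 ≤ N ≤ 9) = Σ_{j=7}^{9} e^(−7.7) · 7.7^j/j! ≈ 0.4017.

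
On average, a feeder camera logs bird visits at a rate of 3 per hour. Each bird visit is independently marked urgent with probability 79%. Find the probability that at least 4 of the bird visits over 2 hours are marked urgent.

0.6966

Thinning: the bird visits that are marked urgent themselves form a Poisson process with rate 0.79 × 3 = 2.37 per hour.
Over the interval, μ = 2.37 × 2 = 4.74 (2 hours).
P(N ≥ 4) = 1 − P(N ≤ 3) ≈ 0.6966.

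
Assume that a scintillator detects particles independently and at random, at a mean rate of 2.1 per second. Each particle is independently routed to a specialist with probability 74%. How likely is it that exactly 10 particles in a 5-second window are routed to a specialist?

Thinning: the particles that are routed to a specialist themselves form a Poisson process with rate 0.74 × 2.1 = 1.554 per second.
Over the interval, μ = 1.554 × 5 = 7.77 (a 5-second window = 5 seconds).
P(N = 10) = e^(−7.77) · 7.77^10/10! ≈ 0.0933.

0.0933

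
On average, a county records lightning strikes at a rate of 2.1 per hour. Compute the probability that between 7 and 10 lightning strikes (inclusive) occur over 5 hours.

Over the interval, μ = 2.1 × 5 = 10.5 (5 hours).
P(7 ≤ N ≤ 10) = Σ_{j=7}^{10} e^(−10.5) · 10.5^j/j! ≈ 0.4191.

0.4191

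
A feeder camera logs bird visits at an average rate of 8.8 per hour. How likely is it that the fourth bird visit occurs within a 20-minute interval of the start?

0.3378

Over the interval, μ = 8.8 × 1/3 ≈ 2.93333 (a 20-minute interval = 1/3 hours).
The fourth arrival falls in the interval iff at least 4 events occur there: P(S_4 ≤ t) = P(N ≥ 4) = 1 − P(N ≤ 3) ≈ 0.3378.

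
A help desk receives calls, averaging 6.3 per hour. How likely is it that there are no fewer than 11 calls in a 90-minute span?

Over the interval, μ = 6.3 × 1.5 = 9.45 (a 90-minute span = 1.5 hours).
P(N ≥ 11) = 1 − P(N ≤ 10) = 1 − Σ_{j=0}^{10} e^(−μ) μ^j/j! ≈ 0.3485.

0.3485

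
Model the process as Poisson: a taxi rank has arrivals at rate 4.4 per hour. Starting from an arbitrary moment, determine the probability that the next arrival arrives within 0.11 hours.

0.3837

Inter-arrival times are exponential with rate λ = 4.4 per hour.
P(T ≤ 0.11) = 1 − e^(−λt) = 1 − e^(−4.4 × 0.11) = 1 − e^(−0.484) ≈ 0.3837.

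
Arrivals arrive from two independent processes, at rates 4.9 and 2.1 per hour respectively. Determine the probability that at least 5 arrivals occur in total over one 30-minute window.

0.2746

Independent Poisson processes superpose: combined rate λ = 4.9 + 2.1 = 7 per hour.
Over the interval, μ = 7 × 0.5 = 3.5 (a 30-minute window = 0.5 hours).
P(N ≥ 5) = 1 − P(N ≤ 4) ≈ 0.2746.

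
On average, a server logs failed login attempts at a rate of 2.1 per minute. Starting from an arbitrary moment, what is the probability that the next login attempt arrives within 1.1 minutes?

0.9007

Inter-arrival times are exponential with rate λ = 2.1 per minute.
P(T ≤ 1.1) = 1 − e^(−λt) = 1 − e^(−2.1 × 1.1) = 1 − e^(−2.31) ≈ 0.9007.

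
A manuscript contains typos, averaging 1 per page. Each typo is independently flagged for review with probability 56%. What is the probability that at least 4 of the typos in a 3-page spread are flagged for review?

0.0902

Thinning: the typos that are flagged for review themselves form a Poisson process with rate 0.56 × 1 = 0.56 per page.
Over the interval, μ = 0.56 × 3 = 1.68 (a 3-page spread = 3 pages).
P(N ≥ 4) = 1 − P(N ≤ 3) ≈ 0.0902.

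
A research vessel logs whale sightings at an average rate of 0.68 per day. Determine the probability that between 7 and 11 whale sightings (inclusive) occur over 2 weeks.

0.5864

Over the interval, μ = 0.68 × 14 = 9.52 (2 weeks = 14 days).
P(7 ≤ N ≤ 11) = Σ_{j=7}^{11} e^(−9.52) · 9.52^j/j! ≈ 0.5864.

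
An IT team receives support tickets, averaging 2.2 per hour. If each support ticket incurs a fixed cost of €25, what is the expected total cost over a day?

E[N] = 2.2 × 24 = 52.8 (a day = 24 hours); E[cost] = 52.8 × €25 = €1320.

€1320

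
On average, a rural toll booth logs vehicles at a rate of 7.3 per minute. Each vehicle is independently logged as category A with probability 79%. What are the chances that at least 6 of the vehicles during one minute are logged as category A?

0.5162

Thinning: the vehicles that are logged as category A themselves form a Poisson process with rate 0.79 × 7.3 = 5.767 per minute.
So μ = 5.767.
P(N ≥ 6) = 1 − P(N ≤ 5) ≈ 0.5162.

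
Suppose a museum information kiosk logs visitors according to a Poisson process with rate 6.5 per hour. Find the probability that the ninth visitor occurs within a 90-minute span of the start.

Over the interval, μ = 6.5 × 1.5 = 9.75 (a 90-minute span = 1.5 hours).
The ninth arrival falls in the interval iff at least 9 events occur there: P(S_9 ≤ t) = P(N ≥ 9) = 1 − P(N ≤ 8) ≈ 0.6383.

0.6383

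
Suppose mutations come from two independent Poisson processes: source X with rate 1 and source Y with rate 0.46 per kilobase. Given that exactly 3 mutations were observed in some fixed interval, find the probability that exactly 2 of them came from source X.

0.4434

Given the total, each event is independently from source X with probability p = λ_X/(λ_X+λ_Y) = 1/1.46 ≈ 0.6849.
So K ~ Binomial(3, 1/1.46): P(K = 2) = C(3,2) · (1/1.46)^2 · (0.46/1.46)^1 ≈ 0.4434.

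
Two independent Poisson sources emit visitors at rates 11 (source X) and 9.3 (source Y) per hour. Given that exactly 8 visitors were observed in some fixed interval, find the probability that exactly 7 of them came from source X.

0.0503

Given the total, each event is independently from source X with probability p = λ_X/(λ_X+λ_Y) = 11/20.3 ≈ 0.5419.
So K ~ Binomial(8, 11/20.3): P(K = 7) = C(8,7) · (11/20.3)^7 · (9.3/20.3)^1 ≈ 0.0503.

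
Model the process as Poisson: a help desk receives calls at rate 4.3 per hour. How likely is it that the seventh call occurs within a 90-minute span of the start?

0.4656

Over the interval, μ = 4.3 × 1.5 = 6.45 (a 90-minute span = 1.5 hours).
The seventh arrival falls in the interval iff at least 7 events occur there: P(S_7 ≤ t) = P(N ≥ 7) = 1 − P(N ≤ 6) ≈ 0.4656.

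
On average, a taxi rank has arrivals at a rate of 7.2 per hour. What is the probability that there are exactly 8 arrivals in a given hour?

0.1337

With mean μ = 7.2 per hour,
P(N = 8) = e^(−μ) μ^8/8! = e^(−7.2) · 7.2^8/40320 ≈ 0.1337.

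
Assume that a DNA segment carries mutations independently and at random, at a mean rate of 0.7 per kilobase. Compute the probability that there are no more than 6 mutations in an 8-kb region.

Over the interval, μ = 0.7 × 8 = 5.6 (an 8-kb region = 8 kilobases).
P(N ≤ 6) = Σ_{j=0}^{6} e^(−μ) μ^j/j! ≈ 0.6703.

0.6703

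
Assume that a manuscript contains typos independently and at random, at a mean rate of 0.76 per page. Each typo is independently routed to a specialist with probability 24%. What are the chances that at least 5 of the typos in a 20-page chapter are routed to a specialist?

0.3028

Thinning: the typos that are routed to a specialist themselves form a Poisson process with rate 0.24 × 0.76 = 0.1824 per page.
Over the interval, μ = 0.1824 × 20 = 3.648 (a 20-page chapter = 20 pages).
P(N ≥ 5) = 1 − P(N ≤ 4) ≈ 0.3028.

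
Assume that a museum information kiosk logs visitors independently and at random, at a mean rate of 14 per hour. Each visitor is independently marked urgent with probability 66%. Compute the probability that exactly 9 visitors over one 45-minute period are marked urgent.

Thinning: the visitors that are marked urgent themselves form a Poisson process with rate 0.66 × 14 = 9.24 per hour.
Over the interval, μ = 9.24 × 0.75 = 6.93 (a 45-minute period = 0.75 hours).
P(N = 9) = e^(−6.93) · 6.93^9/9! ≈ 0.0994.

0.0994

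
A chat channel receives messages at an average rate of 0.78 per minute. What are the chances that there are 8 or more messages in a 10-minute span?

0.5188

Over the interval, μ = 0.78 × 10 = 7.8 (a 10-minute span = 10 minutes).
P(N ≥ 8) = 1 − P(N ≤ 7) = 1 − Σ_{j=0}^{7} e^(−μ) μ^j/j! ≈ 0.5188.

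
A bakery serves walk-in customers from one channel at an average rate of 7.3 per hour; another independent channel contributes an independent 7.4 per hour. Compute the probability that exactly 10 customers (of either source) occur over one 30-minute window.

Independent Poisson processes superpose: combined rate λ = 7.3 + 7.4 = 14.7 per hour.
Over the interval, μ = 14.7 × 0.5 = 7.35 (a 30-minute window = 0.5 hours).
P(N = 10) = e^(−7.35) · 7.35^10/10! ≈ 0.0815.

0.0815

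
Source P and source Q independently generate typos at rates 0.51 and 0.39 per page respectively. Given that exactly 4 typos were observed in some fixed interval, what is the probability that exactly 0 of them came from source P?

Given the total, each event is independently from source P with probability p = λ_P/(λ_P+λ_Q) = 0.51/0.9 ≈ 0.5667.
So K ~ Binomial(4, 0.51/0.9): P(K = 0) = C(4,0) · (0.51/0.9)^0 · (0.39/0.9)^4 ≈ 0.0353.

0.0353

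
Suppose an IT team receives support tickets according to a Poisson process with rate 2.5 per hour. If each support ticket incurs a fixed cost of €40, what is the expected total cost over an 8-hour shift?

E[N] = 2.5 × 8 = 20 (an 8-hour shift = 8 hours); E[cost] = 20 × €40 = €800.

€800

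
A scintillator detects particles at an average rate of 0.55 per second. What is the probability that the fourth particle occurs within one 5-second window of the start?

0.2970

Over the interval, μ = 0.55 × 5 = 2.75 (a 5-second window = 5 seconds).
The fourth arrival falls in the interval iff at least 4 events occur there: P(S_4 ≤ t) = P(N ≥ 4) = 1 − P(N ≤ 3) ≈ 0.2970.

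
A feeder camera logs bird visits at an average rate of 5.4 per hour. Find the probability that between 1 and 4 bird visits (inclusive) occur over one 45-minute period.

0.6016

Over the interval, μ = 5.4 × 0.75 = 4.05 (a 45-minute period = 0.75 hours).
P(1 ≤ N ≤ 4) = Σ_{j=1}^{4} e^(−4.05) · 4.05^j/j! ≈ 0.6016.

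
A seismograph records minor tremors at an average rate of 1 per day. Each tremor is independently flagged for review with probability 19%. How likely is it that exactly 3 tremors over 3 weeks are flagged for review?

0.1959

Thinning: the tremors that are flagged for review themselves form a Poisson process with rate 0.19 × 1 = 0.19 per day.
Over the interval, μ = 0.19 × 21 = 3.99 (3 weeks = 21 days).
P(N = 3) = e^(−3.99) · 3.99^3/3! ≈ 0.1959.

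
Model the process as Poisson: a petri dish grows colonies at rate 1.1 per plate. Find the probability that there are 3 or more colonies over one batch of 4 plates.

Over the interval, μ = 1.1 × 4 = 4.4 (a batch of 4 plates = 4 plates).
P(N ≥ 3) = 1 − P(N ≤ 2) = 1 − Σ_{j=0}^{2} e^(−μ) μ^j/j! ≈ 0.8149.

0.8149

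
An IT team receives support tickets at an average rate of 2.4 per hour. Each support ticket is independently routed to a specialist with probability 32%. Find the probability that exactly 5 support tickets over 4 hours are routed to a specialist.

Thinning: the support tickets that are routed to a specialist themselves form a Poisson process with rate 0.32 × 2.4 = 0.768 per hour.
Over the interval, μ = 0.768 × 4 = 3.072 (4 hours).
P(N = 5) = e^(−3.072) · 3.072^5/5! ≈ 0.1056.

0.1056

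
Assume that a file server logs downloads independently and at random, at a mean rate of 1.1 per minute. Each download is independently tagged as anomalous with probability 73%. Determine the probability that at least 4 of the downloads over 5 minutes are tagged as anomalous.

Thinning: the downloads that are tagged as anomalous themselves form a Poisson process with rate 0.73 × 1.1 = 0.803 per minute.
Over the interval, μ = 0.803 × 5 = 4.015 (5 minutes).
P(N ≥ 4) = 1 − P(N ≤ 3) ≈ 0.5695.

0.5695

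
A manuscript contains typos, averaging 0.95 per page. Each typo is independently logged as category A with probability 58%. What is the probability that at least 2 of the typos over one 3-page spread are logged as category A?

0.4920

Thinning: the typos that are logged as category A themselves form a Poisson process with rate 0.58 × 0.95 = 0.551 per page.
Over the interval, μ = 0.551 × 3 = 1.653 (a 3-page spread = 3 pages).
P(N ≥ 2) = 1 − P(N ≤ 1) ≈ 0.4920.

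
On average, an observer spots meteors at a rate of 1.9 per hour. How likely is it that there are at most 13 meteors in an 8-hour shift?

Over the interval, μ = 1.9 × 8 = 15.2 (an 8-hour shift = 8 hours).
P(N ≤ 13) = Σ_{j=0}^{13} e^(−μ) μ^j/j! ≈ 0.3444.

0.3444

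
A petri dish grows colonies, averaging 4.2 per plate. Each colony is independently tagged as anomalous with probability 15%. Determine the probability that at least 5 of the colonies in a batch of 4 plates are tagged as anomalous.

Thinning: the colonies that are tagged as anomalous themselves form a Poisson process with rate 0.15 × 4.2 = 0.63 per plate.
Over the interval, μ = 0.63 × 4 = 2.52 (a batch of 4 plates = 4 plates).
P(N ≥ 5) = 1 − P(N ≤ 4) ≈ 0.1115.

0.1115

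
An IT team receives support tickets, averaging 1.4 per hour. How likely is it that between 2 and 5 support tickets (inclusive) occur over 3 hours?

0.6752

Over the interval, μ = 1.4 × 3 = 4.2 (3 hours).
P(2 ≤ N ≤ 5) = Σ_{j=2}^{5} e^(−4.2) · 4.2^j/j! ≈ 0.6752.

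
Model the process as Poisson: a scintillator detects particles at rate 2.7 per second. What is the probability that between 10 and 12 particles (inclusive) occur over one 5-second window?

0.2741

Over the interval, μ = 2.7 × 5 = 13.5 (a 5-second window = 5 seconds).
P(10 ≤ N ≤ 12) = Σ_{j=10}^{12} e^(−13.5) · 13.5^j/j! ≈ 0.2741.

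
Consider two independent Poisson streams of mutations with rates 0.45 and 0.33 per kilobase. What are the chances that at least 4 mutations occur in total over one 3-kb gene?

Independent Poisson processes superpose: combined rate λ = 0.45 + 0.33 = 0.78 per kilobase.
Over the interval, μ = 0.78 × 3 = 2.34 (a 3-kb gene = 3 kilobases).
P(N ≥ 4) = 1 − P(N ≤ 3) ≈ 0.2088.

0.2088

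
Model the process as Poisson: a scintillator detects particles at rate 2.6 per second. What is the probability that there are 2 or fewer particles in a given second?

With mean μ = 2.6 per second,
P(N ≤ 2) = Σ_{j=0}^{2} e^(−μ) μ^j/j! ≈ 0.5184.

0.5184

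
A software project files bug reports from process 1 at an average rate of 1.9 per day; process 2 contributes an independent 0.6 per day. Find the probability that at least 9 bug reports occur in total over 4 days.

0.6672

Independent Poisson processes superpose: combined rate λ = 1.9 + 0.6 = 2.5 per day.
Over the interval, μ = 2.5 × 4 = 10 (4 days).
P(N ≥ 9) = 1 − P(N ≤ 8) ≈ 0.6672.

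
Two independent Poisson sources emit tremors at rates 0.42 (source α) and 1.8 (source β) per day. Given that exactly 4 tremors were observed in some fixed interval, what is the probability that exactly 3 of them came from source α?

0.0220

Given the total, each event is independently from source α with probability p = λ_α/(λ_α+λ_β) = 0.42/2.22 ≈ 0.1892.
So K ~ Binomial(4, 0.42/2.22): P(K = 3) = C(4,3) · (0.42/2.22)^3 · (1.8/2.22)^1 ≈ 0.0220.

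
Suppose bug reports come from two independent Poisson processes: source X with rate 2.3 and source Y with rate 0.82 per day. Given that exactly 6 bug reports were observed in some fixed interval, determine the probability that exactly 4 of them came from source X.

Given the total, each event is independently from source X with probability p = λ_X/(λ_X+λ_Y) = 2.3/3.12 ≈ 0.7372.
So K ~ Binomial(6, 2.3/3.12): P(K = 4) = C(6,4) · (2.3/3.12)^4 · (0.82/3.12)^2 ≈ 0.3060.

0.3060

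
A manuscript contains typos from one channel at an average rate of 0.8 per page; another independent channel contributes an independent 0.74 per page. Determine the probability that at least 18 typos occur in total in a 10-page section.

0.2859

Independent Poisson processes superpose: combined rate λ = 0.8 + 0.74 = 1.54 per page.
Over the interval, μ = 1.54 × 10 = 15.4 (a 10-page section = 10 pages).
P(N ≥ 18) = 1 − P(N ≤ 17) ≈ 0.2859.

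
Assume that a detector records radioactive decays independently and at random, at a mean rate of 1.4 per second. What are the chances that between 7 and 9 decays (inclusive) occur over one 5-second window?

0.3808

Over the interval, μ = 1.4 × 5 = 7 (a 5-second window = 5 seconds).
P(7 ≤ N ≤ 9) = Σ_{j=7}^{9} e^(−7) · 7^j/j! ≈ 0.3808.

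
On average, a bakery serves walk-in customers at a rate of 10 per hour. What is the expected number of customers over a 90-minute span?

15

E[N] = λt = 10 × 1.5 = 15 (a 90-minute span = 1.5 hours).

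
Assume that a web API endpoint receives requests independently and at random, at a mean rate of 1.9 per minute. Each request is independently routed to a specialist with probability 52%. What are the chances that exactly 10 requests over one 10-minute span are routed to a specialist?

Thinning: the requests that are routed to a specialist themselves form a Poisson process with rate 0.52 × 1.9 = 0.988 per minute.
Over the interval, μ = 0.988 × 10 = 9.88 (a 10-minute span = 10 minutes).
P(N = 10) = e^(−9.88) · 9.88^10/10! ≈ 0.1250.

0.1250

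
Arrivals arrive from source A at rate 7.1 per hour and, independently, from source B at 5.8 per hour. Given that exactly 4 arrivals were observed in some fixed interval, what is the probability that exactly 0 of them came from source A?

0.0409

Given the total, each event is independently from source A with probability p = λ_A/(λ_A+λ_B) = 7.1/12.9 ≈ 0.5504.
So K ~ Binomial(4, 7.1/12.9): P(K = 0) = C(4,0) · (7.1/12.9)^0 · (5.8/12.9)^4 ≈ 0.0409.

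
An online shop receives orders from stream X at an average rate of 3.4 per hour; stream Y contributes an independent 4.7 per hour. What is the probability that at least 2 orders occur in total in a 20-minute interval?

Independent Poisson processes superpose: combined rate λ = 3.4 + 4.7 = 8.1 per hour.
Over the interval, μ = 8.1 × 1/3 = 2.7 (a 20-minute interval = 1/3 hours).
P(N ≥ 2) = 1 − P(N ≤ 1) ≈ 0.7513.

0.7513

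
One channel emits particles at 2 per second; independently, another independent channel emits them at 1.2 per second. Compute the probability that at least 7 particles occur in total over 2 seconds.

Independent Poisson processes superpose: combined rate λ = 2 + 1.2 = 3.2 per second.
Over the interval, μ = 3.2 × 2 = 6.4 (2 seconds).
P(N ≥ 7) = 1 − P(N ≤ 6) ≈ 0.4577.

0.4577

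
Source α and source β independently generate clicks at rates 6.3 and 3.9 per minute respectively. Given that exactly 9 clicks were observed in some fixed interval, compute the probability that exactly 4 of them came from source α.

0.1498

Given the total, each event is independently from source α with probability p = λ_α/(λ_α+λ_β) = 6.3/10.2 ≈ 0.6176.
So K ~ Binomial(9, 6.3/10.2): P(K = 4) = C(9,4) · (6.3/10.2)^4 · (3.9/10.2)^5 ≈ 0.1498.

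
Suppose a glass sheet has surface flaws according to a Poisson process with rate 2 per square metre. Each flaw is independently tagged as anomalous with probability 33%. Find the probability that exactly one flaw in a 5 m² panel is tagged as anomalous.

0.1217

Thinning: the flaws that are tagged as anomalous themselves form a Poisson process with rate 0.33 × 2 = 0.66 per square metre.
Over the interval, μ = 0.66 × 5 = 3.3 (a 5 m² panel = 5 square metres).
P(N = 1) = e^(−3.3) · 3.3^1/1! ≈ 0.1217.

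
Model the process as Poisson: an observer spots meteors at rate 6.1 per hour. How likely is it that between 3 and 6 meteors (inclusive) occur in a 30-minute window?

Over the interval, μ = 6.1 × 0.5 = 3.05 (a 30-minute window = 0.5 hours).
P(3 ≤ N ≤ 6) = Σ_{j=3}^{6} e^(−3.05) · 3.05^j/j! ≈ 0.5518.

0.5518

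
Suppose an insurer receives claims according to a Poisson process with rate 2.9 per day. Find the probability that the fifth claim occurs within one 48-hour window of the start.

Over the interval, μ = 2.9 × 2 = 5.8 (a 48-hour window = 2 days).
The fifth arrival falls in the interval iff at least 5 events occur there: P(S_5 ≤ t) = P(N ≥ 5) = 1 − P(N ≤ 4) ≈ 0.6873.

0.6873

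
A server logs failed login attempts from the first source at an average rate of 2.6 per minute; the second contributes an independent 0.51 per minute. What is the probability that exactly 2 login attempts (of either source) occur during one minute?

0.2157

Independent Poisson processes superpose: combined rate λ = 2.6 + 0.51 = 3.11 per minute.
So μ = 3.11.
P(N = 2) = e^(−3.11) · 3.11^2/2! ≈ 0.2157.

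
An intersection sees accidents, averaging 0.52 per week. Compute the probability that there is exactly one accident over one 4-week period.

0.2599

Over the interval, μ = 0.52 × 4 = 2.08 (a 4-week period = 4 weeks).
P(N = 1) = e^(−μ) μ^1/1! = e^(−2.08) · 2.08^1/1 ≈ 0.2599.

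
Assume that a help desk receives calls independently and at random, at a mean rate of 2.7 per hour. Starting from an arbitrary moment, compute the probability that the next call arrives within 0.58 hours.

0.7911

Inter-arrival times are exponential with rate λ = 2.7 per hour.
P(T ≤ 0.58) = 1 − e^(−λt) = 1 − e^(−2.7 × 0.58) = 1 − e^(−1.566) ≈ 0.7911.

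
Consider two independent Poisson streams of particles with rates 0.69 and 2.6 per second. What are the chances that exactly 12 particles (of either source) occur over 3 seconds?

Independent Poisson processes superpose: combined rate λ = 0.69 + 2.6 = 3.29 per second.
Over the interval, μ = 3.29 × 3 = 9.87 (3 seconds).
P(N = 12) = e^(−9.87) · 9.87^12/12! ≈ 0.0923.

0.0923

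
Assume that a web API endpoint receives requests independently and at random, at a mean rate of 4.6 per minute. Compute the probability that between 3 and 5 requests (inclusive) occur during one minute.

0.5231

With mean μ = 4.6 per minute,
P(3 ≤ N ≤ 5) = Σ_{j=3}^{5} e^(−4.6) · 4.6^j/j! ≈ 0.5231.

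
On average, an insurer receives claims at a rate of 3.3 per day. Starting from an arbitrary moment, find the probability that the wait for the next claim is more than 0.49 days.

0.1985

The wait for the next event is exponential with rate λ = 3.3 per day.
P(T > 0.49) = e^(−λt) = e^(−3.3 × 0.49) = e^(−1.617) ≈ 0.1985.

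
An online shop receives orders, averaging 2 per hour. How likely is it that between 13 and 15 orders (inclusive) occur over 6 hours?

0.2685

Over the interval, μ = 2 × 6 = 12 (6 hours).
P(13 ≤ N ≤ 15) = Σ_{j=13}^{15} e^(−12) · 12^j/j! ≈ 0.2685.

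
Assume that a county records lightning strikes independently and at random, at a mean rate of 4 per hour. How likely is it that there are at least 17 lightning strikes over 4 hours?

0.4340

Over the interval, μ = 4 × 4 = 16 (4 hours).
P(N ≥ 17) = 1 − P(N ≤ 16) = 1 − Σ_{j=0}^{16} e^(−μ) μ^j/j! ≈ 0.4340.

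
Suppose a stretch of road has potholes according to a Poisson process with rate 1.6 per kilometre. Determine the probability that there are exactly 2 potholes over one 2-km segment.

0.2087

Over the interval, μ = 1.6 × 2 = 3.2 (a 2-km segment = 2 kilometres).
P(N = 2) = e^(−μ) μ^2/2! = e^(−3.2) · 3.2^2/2 ≈ 0.2087.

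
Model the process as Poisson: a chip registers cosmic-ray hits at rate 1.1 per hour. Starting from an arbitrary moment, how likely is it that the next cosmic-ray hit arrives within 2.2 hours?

0.9111

Inter-arrival times are exponential with rate λ = 1.1 per hour.
P(T ≤ 2.2) = 1 − e^(−λt) = 1 − e^(−1.1 × 2.2) = 1 − e^(−2.42) ≈ 0.9111.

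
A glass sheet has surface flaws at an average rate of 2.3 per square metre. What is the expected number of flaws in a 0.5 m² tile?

E[N] = λt = 2.3 × 0.5 = 1.15 (a 0.5 m² tile = 0.5 square metres).

1.15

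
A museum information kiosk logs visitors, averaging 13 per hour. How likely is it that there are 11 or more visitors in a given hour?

With mean μ = 13 per hour,
P(N ≥ 11) = 1 − P(N ≤ 10) = 1 − Σ_{j=0}^{10} e^(−μ) μ^j/j! ≈ 0.7483.

0.7483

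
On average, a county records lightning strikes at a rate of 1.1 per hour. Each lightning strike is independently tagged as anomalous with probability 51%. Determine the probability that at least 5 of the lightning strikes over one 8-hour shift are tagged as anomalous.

Thinning: the lightning strikes that are tagged as anomalous themselves form a Poisson process with rate 0.51 × 1.1 = 0.561 per hour.
Over the interval, μ = 0.561 × 8 = 4.488 (an 8-hour shift = 8 hours).
P(N ≥ 5) = 1 − P(N ≤ 4) ≈ 0.4656.

0.4656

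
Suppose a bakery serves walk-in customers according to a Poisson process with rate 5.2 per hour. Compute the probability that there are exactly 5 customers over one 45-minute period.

0.1522

Over the interval, μ = 5.2 × 0.75 = 3.9 (a 45-minute period = 0.75 hours).
P(N = 5) = e^(−μ) μ^5/5! = e^(−3.9) · 3.9^5/120 ≈ 0.1522.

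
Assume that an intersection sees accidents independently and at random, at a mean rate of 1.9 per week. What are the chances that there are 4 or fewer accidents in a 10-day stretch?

Over the interval, μ = 1.9 × 10/7 ≈ 2.71429 (a 10-day stretch = 10/7 weeks).
P(N ≤ 4) = Σ_{j=0}^{4} e^(−μ) μ^j/j! ≈ 0.8608.

0.8608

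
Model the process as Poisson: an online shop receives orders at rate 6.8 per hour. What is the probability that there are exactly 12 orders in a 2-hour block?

Over the interval, μ = 6.8 × 2 = 13.6 (a 2-hour block = 2 hours).
P(N = 12) = e^(−μ) μ^12/12! = e^(−13.6) · 13.6^12/479001600 ≈ 0.1037.

0.1037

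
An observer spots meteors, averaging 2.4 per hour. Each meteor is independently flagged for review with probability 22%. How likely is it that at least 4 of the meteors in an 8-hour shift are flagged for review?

Thinning: the meteors that are flagged for review themselves form a Poisson process with rate 0.22 × 2.4 = 0.528 per hour.
Over the interval, μ = 0.528 × 8 = 4.224 (an 8-hour shift = 8 hours).
P(N ≥ 4) = 1 − P(N ≤ 3) ≈ 0.6090.

0.6090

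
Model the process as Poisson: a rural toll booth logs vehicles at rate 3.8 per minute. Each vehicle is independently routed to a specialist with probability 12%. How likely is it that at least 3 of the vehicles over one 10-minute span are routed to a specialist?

0.8331

Thinning: the vehicles that are routed to a specialist themselves form a Poisson process with rate 0.12 × 3.8 = 0.456 per minute.
Over the interval, μ = 0.456 × 10 = 4.56 (a 10-minute span = 10 minutes).
P(N ≥ 3) = 1 − P(N ≤ 2) ≈ 0.8331.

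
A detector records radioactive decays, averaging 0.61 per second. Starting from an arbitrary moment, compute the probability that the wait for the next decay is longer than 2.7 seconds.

The wait for the next event is exponential with rate λ = 0.61 per second.
P(T > 2.7) = e^(−λt) = e^(−0.61 × 2.7) = e^(−1.647) ≈ 0.1926.

0.1926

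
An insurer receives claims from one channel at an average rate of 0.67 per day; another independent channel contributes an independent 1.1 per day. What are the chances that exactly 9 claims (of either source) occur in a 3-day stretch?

Independent Poisson processes superpose: combined rate λ = 0.67 + 1.1 = 1.77 per day.
Over the interval, μ = 1.77 × 3 = 5.31 (a 3-day stretch = 3 days).
P(N = 9) = e^(−5.31) · 5.31^9/9! ≈ 0.0457.

0.0457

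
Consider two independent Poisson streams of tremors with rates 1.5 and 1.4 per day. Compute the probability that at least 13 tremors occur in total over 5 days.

Independent Poisson processes superpose: combined rate λ = 1.5 + 1.4 = 2.9 per day.
Over the interval, μ = 2.9 × 5 = 14.5 (5 days).
P(N ≥ 13) = 1 − P(N ≤ 12) ≈ 0.6889.

0.6889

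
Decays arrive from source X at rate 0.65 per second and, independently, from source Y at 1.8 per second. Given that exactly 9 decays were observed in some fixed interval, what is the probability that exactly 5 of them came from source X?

0.0483

Given the total, each event is independently from source X with probability p = λ_X/(λ_X+λ_Y) = 0.65/2.45 ≈ 0.2653.
So K ~ Binomial(9, 0.65/2.45): P(K = 5) = C(9,5) · (0.65/2.45)^5 · (1.8/2.45)^4 ≈ 0.0483.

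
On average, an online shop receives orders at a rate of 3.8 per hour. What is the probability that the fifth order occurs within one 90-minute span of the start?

0.6728

Over the interval, μ = 3.8 × 1.5 = 5.7 (a 90-minute span = 1.5 hours).
The fifth arrival falls in the interval iff at least 5 events occur there: P(S_5 ≤ t) = P(N ≥ 5) = 1 − P(N ≤ 4) ≈ 0.6728.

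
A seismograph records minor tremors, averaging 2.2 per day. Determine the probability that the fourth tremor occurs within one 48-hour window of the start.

0.6406

Over the interval, μ = 2.2 × 2 = 4.4 (a 48-hour window = 2 days).
The fourth arrival falls in the interval iff at least 4 events occur there: P(S_4 ≤ t) = P(N ≥ 4) = 1 − P(N ≤ 3) ≈ 0.6406.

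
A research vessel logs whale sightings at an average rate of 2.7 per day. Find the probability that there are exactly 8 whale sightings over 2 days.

0.0810

Over the interval, μ = 2.7 × 2 = 5.4 (2 days).
P(N = 8) = e^(−μ) μ^8/8! = e^(−5.4) · 5.4^8/40320 ≈ 0.0810.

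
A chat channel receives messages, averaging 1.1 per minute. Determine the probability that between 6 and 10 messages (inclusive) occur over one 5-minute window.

0.4458

Over the interval, μ = 1.1 × 5 = 5.5 (a 5-minute window = 5 minutes).
P(6 ≤ N ≤ 10) = Σ_{j=6}^{10} e^(−5.5) · 5.5^j/j! ≈ 0.4458.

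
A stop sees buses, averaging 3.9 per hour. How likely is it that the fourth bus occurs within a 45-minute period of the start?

0.3360

Over the interval, μ = 3.9 × 0.75 = 2.925 (a 45-minute period = 0.75 hours).
The fourth arrival falls in the interval iff at least 4 events occur there: P(S_4 ≤ t) = P(N ≥ 4) = 1 − P(N ≤ 3) ≈ 0.3360.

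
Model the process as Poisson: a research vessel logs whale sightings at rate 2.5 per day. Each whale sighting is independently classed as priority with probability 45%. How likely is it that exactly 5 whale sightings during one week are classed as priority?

Thinning: the whale sightings that are classed as priority themselves form a Poisson process with rate 0.45 × 2.5 = 1.125 per day.
Over the interval, μ = 1.125 × 7 = 7.875 (a week = 7 days).
P(N = 5) = e^(−7.875) · 7.875^5/5! ≈ 0.0959.

0.0959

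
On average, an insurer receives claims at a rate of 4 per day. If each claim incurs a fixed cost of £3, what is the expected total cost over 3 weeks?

£252

E[N] = 4 × 21 = 84 (3 weeks = 21 days); E[cost] = 84 × £3 = £252.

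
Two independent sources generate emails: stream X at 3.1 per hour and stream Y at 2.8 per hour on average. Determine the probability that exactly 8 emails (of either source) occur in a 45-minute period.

Independent Poisson processes superpose: combined rate λ = 3.1 + 2.8 = 5.9 per hour.
Over the interval, μ = 5.9 × 0.75 = 4.425 (a 45-minute period = 0.75 hours).
P(N = 8) = e^(−4.425) · 4.425^8/8! ≈ 0.0437.

0.0437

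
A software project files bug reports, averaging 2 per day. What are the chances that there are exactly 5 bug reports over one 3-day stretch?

Over the interval, μ = 2 × 3 = 6 (a 3-day stretch = 3 days).
P(N = 5) = e^(−μ) μ^5/5! = e^(−6) · 6^5/120 ≈ 0.1606.

0.1606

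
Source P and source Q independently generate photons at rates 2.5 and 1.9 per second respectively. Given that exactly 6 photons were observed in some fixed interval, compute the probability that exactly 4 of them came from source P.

Given the total, each event is independently from source P with probability p = λ_P/(λ_P+λ_Q) = 2.5/4.4 ≈ 0.5682.
So K ~ Binomial(6, 2.5/4.4): P(K = 4) = C(6,4) · (2.5/4.4)^4 · (1.9/4.4)^2 ≈ 0.2915.

0.2915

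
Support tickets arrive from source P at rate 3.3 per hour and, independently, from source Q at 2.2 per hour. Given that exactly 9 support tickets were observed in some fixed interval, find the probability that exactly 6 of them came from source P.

0.2508

Given the total, each event is independently from source P with probability p = λ_P/(λ_P+λ_Q) = 3.3/5.5 = 0.6000.
So K ~ Binomial(9, 3.3/5.5): P(K = 6) = C(9,6) · (3.3/5.5)^6 · (2.2/5.5)^3 ≈ 0.2508.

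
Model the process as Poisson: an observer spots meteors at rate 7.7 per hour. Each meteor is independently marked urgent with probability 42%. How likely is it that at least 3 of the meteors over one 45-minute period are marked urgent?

0.4369

Thinning: the meteors that are marked urgent themselves form a Poisson process with rate 0.42 × 7.7 = 3.234 per hour.
Over the interval, μ = 3.234 × 0.75 = 2.4255 (a 45-minute period = 0.75 hours).
P(N ≥ 3) = 1 − P(N ≤ 2) ≈ 0.4369.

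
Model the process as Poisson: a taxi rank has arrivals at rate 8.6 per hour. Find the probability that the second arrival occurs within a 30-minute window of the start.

0.9281

Over the interval, μ = 8.6 × 0.5 = 4.3 (a 30-minute window = 0.5 hours).
The second arrival falls in the interval iff at least 2 events occur there: P(S_2 ≤ t) = P(N ≥ 2) = 1 − P(N ≤ 1) ≈ 0.9281.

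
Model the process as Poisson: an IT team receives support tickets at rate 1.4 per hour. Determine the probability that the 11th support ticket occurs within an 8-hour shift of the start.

Over the interval, μ = 1.4 × 8 = 11.2 (an 8-hour shift = 8 hours).
The 11th arrival falls in the interval iff at least 11 events occur there: P(S_11 ≤ t) = P(N ≥ 11) = 1 − P(N ≤ 10) ≈ 0.5638.

0.5638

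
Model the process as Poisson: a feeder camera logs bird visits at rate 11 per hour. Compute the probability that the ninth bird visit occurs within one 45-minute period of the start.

0.4423

Over the interval, μ = 11 × 0.75 = 8.25 (a 45-minute period = 0.75 hours).
The ninth arrival falls in the interval iff at least 9 events occur there: P(S_9 ≤ t) = P(N ≥ 9) = 1 − P(N ≤ 8) ≈ 0.4423.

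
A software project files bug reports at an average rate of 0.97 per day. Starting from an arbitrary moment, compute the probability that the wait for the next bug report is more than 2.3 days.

0.1074

The wait for the next event is exponential with rate λ = 0.97 per day.
P(T > 2.3) = e^(−λt) = e^(−0.97 × 2.3) = e^(−2.231) ≈ 0.1074.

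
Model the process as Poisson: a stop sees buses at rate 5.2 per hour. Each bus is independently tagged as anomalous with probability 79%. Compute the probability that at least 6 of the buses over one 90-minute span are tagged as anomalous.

0.5800

Thinning: the buses that are tagged as anomalous themselves form a Poisson process with rate 0.79 × 5.2 = 4.108 per hour.
Over the interval, μ = 4.108 × 1.5 = 6.162 (a 90-minute span = 1.5 hours).
P(N ≥ 6) = 1 − P(N ≤ 5) ≈ 0.5800.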